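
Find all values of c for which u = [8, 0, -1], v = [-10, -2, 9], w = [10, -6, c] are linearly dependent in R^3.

The vectors are dependent exactly when the determinant of the matrix with rows u, v, w vanishes.
The determinant works out to 352 - 16*c.
Setting this to zero gives c = 22.

c = 22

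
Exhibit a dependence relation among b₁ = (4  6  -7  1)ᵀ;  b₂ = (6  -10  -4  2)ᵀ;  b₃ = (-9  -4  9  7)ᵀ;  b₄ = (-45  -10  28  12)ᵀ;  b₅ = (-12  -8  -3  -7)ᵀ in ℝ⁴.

Set up α₁b₁ + … + α₅b₅ = 0 and solve the homogeneous system.
One solution (up to scaling) is (0, 1, -3, 1, -1).

b₂ - 3b₃ + b₄ - b₅ = 0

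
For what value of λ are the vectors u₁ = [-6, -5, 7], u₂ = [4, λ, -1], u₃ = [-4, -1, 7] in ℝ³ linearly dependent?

The set is linearly dependent precisely when det[u₁; u₂; u₃] = 0.
Cofactor expansion gives det = 98 - 14*λ.
Solving 98 - 14*λ = 0 yields λ = 7.

λ = 7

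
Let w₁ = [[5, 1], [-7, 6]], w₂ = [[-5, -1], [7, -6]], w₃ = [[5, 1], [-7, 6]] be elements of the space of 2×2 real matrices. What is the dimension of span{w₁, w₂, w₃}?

1

Pass to coordinate vectors with respect to the basis {E₁₁, E₁₂, E₂₁, E₂₂}.
Row-reduce the 3×4 matrix with these as rows.
There is 1 pivot column, so rank = 1.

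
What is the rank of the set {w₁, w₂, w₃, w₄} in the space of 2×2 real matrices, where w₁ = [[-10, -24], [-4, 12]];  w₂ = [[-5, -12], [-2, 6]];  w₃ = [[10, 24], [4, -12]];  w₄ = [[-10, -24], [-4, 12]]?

Use coordinates relative to {E₁₁, E₁₂, E₂₁, E₂₂}.
Row-reduce the 4×4 matrix with these as rows.
Reduction leaves 1 leading entry, giving rank 1.

rank 1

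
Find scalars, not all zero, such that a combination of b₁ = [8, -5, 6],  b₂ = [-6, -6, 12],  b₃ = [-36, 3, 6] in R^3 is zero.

3b₁ - 2b₂ + b₃ = 0

Solve the homogeneous system with b₁, b₂, b₃ as columns by row-reducing the coefficient matrix.
One solution (up to scaling) is (3, -2, 1).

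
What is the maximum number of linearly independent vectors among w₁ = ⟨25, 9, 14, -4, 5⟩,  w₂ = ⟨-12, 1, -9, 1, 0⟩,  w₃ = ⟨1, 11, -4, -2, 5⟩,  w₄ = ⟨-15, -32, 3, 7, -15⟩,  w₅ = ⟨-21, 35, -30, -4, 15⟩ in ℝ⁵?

2

Row-reduce the 5×5 matrix with these as rows.
There are 2 pivot columns, so rank = 2.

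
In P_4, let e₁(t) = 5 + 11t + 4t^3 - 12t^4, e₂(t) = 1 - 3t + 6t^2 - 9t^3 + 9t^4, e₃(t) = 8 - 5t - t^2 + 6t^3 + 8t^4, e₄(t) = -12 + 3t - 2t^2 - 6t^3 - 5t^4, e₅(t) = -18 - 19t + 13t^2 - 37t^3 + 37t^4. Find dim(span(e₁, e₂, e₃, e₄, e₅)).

dim = 4

Represent each element by its coordinate vector in ℝ⁵.
Form the matrix with e₁, e₂, e₃, e₄, e₅ as columns and reduce.
Exactly 4 pivots survive; hence the rank is 4.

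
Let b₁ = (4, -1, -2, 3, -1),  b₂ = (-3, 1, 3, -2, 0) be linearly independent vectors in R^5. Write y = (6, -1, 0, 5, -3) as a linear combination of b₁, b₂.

y = 3b₁ + 2b₂

Since b₁, b₂ are independent, the coefficients expressing y are uniquely determined by a linear system.
Back-substitution yields (a₁, a₂) = (3, 2).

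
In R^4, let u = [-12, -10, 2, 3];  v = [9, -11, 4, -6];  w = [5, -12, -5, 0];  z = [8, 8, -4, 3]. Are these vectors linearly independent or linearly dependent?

linearly independent

Place the vectors as rows of a 4×4 matrix and reduce to echelon form.
The reduction yields 4 nonzero rows, so the rank is 4.
Since rank = 4 (the number of vectors), the set is linearly independent.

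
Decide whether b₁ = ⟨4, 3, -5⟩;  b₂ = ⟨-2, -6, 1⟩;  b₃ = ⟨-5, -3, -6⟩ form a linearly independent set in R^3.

linearly independent

The matrix [b₁|b₂|b₃] has determinant 225.
A nonzero determinant means the columns are linearly independent.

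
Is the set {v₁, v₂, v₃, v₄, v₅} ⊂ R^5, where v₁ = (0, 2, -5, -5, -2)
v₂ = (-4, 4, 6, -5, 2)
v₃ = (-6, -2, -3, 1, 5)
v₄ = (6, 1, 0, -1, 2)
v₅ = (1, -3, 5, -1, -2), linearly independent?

The matrix [v₁|v₂|v₃|v₄|v₅] has determinant -14527.
A nonzero determinant means the columns are linearly independent.

linearly independent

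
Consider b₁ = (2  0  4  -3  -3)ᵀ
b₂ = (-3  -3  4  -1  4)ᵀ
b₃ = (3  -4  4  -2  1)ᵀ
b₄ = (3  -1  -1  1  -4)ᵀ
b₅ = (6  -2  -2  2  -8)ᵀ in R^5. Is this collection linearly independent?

linearly dependent

One vector is a scalar multiple of another, so the set is dependent.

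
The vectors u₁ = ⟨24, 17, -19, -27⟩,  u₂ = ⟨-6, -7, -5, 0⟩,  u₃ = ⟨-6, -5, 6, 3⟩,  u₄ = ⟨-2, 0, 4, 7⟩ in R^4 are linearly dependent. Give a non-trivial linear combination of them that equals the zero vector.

Solve the homogeneous system with u₁, u₂, u₃, u₄ as columns by row-reducing the coefficient matrix.
A generator of the null space is (1, 1, 2, 3).

u₁ + u₂ + 2u₃ + 3u₄ = 0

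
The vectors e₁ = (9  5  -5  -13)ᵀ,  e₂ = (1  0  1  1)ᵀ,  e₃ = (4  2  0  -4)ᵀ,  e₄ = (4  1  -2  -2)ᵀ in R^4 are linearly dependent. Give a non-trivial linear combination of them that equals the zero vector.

e₁ + 3e₂ - 2e₃ - e₄ = 0

Set up α₁e₁ + … + α₄e₄ = 0 and solve the homogeneous system.
A generator of the null space is (1, 3, -2, -1).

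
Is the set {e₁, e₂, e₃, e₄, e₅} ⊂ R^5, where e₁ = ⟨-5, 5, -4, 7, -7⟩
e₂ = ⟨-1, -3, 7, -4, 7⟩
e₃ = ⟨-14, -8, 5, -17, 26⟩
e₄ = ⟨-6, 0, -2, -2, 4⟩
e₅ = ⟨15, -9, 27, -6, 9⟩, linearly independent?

The matrix [e₁|e₂|e₃|e₄|e₅] has determinant 0.
A zero determinant means the columns are linearly dependent.
Indeed e₁ - e₂ + e₃ - 3e₄ = 0.

linearly dependent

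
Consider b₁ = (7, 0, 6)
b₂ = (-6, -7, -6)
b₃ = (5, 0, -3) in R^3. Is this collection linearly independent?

linearly independent

Place the vectors as rows of a 3×3 matrix and reduce to echelon form.
The reduction yields 3 nonzero rows, so the rank is 3.
Since rank = 3 (the number of vectors), the set is linearly independent.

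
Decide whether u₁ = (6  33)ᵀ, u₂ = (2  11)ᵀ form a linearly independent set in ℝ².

The matrix [u₁|u₂] has determinant 0.
A zero determinant means the columns are linearly dependent.
Indeed u₁ - 3u₂ = 0.

linearly dependent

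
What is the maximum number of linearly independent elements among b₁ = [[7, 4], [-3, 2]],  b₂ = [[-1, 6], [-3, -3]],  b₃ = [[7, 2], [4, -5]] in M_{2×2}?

Use coordinates relative to {E₁₁, E₁₂, E₂₁, E₂₂}.
Row-reduce the 3×4 matrix with these as rows.
There are 3 pivot columns, so rank = 3.

3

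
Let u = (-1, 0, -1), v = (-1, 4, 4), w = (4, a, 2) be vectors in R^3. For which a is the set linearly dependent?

a = -8/5

Place the vectors as rows of a 3×3 matrix; dependence ⇔ determinant zero.
Cofactor expansion gives det = 5*a + 8.
Solving 5*a + 8 = 0 yields a = -8/5.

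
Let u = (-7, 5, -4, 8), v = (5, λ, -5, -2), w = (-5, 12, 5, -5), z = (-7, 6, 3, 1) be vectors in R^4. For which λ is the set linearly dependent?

λ = 59/10

Dependence holds iff the 4×4 matrix [u v w z] is singular.
The determinant works out to 826 - 140*λ.
Setting this to zero gives λ = 59/10.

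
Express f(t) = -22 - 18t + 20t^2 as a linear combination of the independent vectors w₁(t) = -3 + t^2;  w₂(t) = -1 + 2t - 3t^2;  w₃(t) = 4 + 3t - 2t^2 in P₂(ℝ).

f = 3w₁ - 3w₂ - 4w₃

Identify each element with its coordinate vector in ℝ³ via {1, t, t^2}.
Write f = c₁w₁ + … + c₃w₃ and equate components.
The system has the unique solution (c₁, c₂, c₃) = (3, -3, -4).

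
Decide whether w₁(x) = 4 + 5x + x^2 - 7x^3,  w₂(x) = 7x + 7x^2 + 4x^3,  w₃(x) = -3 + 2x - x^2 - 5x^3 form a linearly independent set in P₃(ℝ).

Write each element as a coordinate vector in ℝ⁴ using {1, x, …, x^3}.
Place the vectors as rows of a 3×4 matrix and reduce to echelon form.
The reduction yields 3 nonzero rows, so the rank is 3.
Since rank = 3 (the number of vectors), the set is linearly independent.

linearly independent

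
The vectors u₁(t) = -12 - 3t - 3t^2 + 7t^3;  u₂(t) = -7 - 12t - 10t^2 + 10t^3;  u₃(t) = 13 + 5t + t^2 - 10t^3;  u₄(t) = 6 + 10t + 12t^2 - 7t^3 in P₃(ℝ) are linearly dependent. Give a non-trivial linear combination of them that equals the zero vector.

u₁ + u₂ + u₃ + u₄ = 0

Pass to coordinate vectors relative to the basis {1, t, …, t^3}.
Row-reduce the matrix with u₁, u₂, u₃, u₄ as columns; the null space gives the coefficients.
The free variable yields coefficients (1, 1, 1, 1) (any nonzero multiple also works).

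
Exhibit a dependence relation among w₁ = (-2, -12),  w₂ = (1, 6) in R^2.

Write the vectors as columns of a matrix and find a nonzero vector in its null space.
A generator of the null space is (1, 2).

w₁ + 2w₂ = 0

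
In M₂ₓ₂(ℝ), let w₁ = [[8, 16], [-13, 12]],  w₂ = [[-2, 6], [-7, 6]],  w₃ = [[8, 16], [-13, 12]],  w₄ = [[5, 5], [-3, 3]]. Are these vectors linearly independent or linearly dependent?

Write each element as a coordinate vector in ℝ⁴ using {E₁₁, E₁₂, E₂₁, E₂₂}.
The matrix [w₁|w₂|w₃|w₄] has determinant 0.
A zero determinant means the columns are linearly dependent.
Indeed w₁ - w₃ = 0.

linearly dependent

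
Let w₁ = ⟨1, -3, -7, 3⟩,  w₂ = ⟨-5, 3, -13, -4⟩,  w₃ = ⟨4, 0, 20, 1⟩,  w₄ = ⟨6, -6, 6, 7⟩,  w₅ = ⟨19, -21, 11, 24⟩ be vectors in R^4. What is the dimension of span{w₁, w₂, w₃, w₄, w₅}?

Row-reduce the 5×4 matrix with these as rows.
Exactly 2 pivots survive; hence the rank is 2.
(With 5 elements in a 4-dimensional space the rank is at most 4.)

dim = 2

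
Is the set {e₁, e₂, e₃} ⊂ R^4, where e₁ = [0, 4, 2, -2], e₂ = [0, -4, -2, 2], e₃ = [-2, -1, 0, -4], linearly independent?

linearly dependent

Place the vectors as rows of a 3×4 matrix and reduce to echelon form.
The reduction yields 2 nonzero rows, so the rank is 2.
Since rank 2 < 3, the set is linearly dependent.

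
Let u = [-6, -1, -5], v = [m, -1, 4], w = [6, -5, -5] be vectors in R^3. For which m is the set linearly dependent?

The set is linearly dependent precisely when det[u; v; w] = 0.
Expanding, det = 20*m - 204.
Setting this to zero gives m = 51/5.

m = 51/5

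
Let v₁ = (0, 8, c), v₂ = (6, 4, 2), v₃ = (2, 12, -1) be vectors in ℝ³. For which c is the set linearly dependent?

c = -5/4

The vectors are dependent exactly when the determinant of the matrix with rows v₁, v₂, v₃ vanishes.
Expanding, det = 64*c + 80.
This vanishes exactly when c = -5/4.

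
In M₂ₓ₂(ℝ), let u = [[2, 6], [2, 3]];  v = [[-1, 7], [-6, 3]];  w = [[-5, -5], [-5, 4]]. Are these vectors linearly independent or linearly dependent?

Write each element as a coordinate vector in ℝ⁴ using {E₁₁, E₁₂, E₂₁, E₂₂}.
Row-reduce the matrix whose columns are u, v, w.
The reduction yields 3 nonzero rows, so the rank is 3.
Since rank = 3 (the number of vectors), the set is linearly independent.

linearly independent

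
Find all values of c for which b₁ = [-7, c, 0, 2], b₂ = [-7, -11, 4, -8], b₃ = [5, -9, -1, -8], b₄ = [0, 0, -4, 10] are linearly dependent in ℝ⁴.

c = -11

Dependence holds iff the 4×4 matrix [b₁ b₂ b₃ b₄] is singular.
Cofactor expansion gives det = -254*c - 2794.
This vanishes exactly when c = -11.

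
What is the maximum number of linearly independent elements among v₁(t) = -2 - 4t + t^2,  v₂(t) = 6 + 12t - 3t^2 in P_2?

Represent each element by its coordinate vector in ℝ³.
Put the 3×2 matrix [v₁|v₂] into echelon form.
Exactly 1 pivot survives; hence the rank is 1.

1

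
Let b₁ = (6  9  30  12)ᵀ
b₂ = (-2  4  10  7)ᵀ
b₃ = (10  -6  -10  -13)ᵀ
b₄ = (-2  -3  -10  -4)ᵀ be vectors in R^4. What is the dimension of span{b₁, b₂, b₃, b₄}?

Form the matrix with b₁, b₂, b₃, b₄ as columns and reduce.
Exactly 2 pivots survive; hence the rank is 2.

2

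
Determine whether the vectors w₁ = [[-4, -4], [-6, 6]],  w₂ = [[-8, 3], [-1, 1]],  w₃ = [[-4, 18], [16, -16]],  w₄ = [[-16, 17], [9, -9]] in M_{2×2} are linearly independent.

Write each element as a coordinate vector in ℝ⁴ using {E₁₁, E₁₂, E₂₁, E₂₂}.
Place the vectors as rows of a 4×4 matrix and reduce to echelon form.
The reduction yields 2 nonzero rows, so the rank is 2.
Since rank 2 < 4, the set is linearly dependent.

linearly dependent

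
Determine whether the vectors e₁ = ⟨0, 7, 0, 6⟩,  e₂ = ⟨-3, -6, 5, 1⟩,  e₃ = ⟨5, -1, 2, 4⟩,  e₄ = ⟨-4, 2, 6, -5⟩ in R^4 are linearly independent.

linearly independent

The matrix [e₁|e₂|e₃|e₄] has determinant -3023.
A nonzero determinant means the columns are linearly independent.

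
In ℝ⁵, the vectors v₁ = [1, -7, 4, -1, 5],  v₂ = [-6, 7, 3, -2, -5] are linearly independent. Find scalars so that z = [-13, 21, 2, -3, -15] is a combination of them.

z = -v₁ + 2v₂

Write z = a₁v₁ + a₂v₂ and equate components.
The system has the unique solution (a₁, a₂) = (-1, 2).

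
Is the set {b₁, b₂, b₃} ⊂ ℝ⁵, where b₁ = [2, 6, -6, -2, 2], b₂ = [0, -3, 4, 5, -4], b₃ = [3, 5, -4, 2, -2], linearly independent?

linearly independent

Row-reduce the matrix whose columns are b₁, b₂, b₃.
The reduction yields 3 nonzero rows, so the rank is 3.
Since rank = 3 (the number of vectors), the set is linearly independent.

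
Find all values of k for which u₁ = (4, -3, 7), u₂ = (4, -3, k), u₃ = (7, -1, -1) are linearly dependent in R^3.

k = 7

Dependence holds iff the 3×3 matrix [u₁ u₂ u₃] is singular.
Cofactor expansion gives det = 119 - 17*k.
This vanishes exactly when k = 7.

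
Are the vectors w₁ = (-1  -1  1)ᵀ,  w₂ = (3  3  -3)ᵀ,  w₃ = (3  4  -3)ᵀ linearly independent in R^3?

linearly dependent

Place the vectors as rows of a 3×3 matrix and reduce to echelon form.
The reduction yields 2 nonzero rows, so the rank is 2.
Since rank 2 < 3, the set is linearly dependent.
Indeed 3w₁ + w₂ = 0.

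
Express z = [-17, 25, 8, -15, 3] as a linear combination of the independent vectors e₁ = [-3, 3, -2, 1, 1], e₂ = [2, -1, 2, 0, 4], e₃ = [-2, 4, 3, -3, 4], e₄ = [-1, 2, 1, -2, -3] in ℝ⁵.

Write z = c₁e₁ + … + c₄e₄ and equate components.
Row-reducing the augmented matrix gives the unique coefficients (c₁, …, c₄) = (1, -2, 4, 2).

z = e₁ - 2e₂ + 4e₃ + 2e₄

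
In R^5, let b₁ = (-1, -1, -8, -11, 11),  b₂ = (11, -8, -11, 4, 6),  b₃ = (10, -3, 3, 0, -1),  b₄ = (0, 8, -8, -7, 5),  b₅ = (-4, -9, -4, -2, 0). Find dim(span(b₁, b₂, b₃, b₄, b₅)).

dim = 5

Apply Gaussian elimination to the matrix whose rows are b₁, b₂, b₃, b₄, b₅.
Exactly 5 pivots survive; hence the rank is 5.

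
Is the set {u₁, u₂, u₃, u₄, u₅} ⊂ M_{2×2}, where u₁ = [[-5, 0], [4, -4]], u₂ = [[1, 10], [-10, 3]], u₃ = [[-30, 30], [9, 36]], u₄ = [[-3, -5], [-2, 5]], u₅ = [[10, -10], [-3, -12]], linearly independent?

Take coordinates with respect to the standard basis {E₁₁, E₁₂, E₂₁, E₂₂}.
There are 5 vectors in a 4-dimensional space, so they cannot be linearly independent.

linearly dependent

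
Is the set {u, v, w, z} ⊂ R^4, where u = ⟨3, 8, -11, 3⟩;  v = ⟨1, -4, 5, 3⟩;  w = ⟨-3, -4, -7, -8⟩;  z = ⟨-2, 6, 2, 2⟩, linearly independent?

Place the vectors as rows of a 4×4 matrix and reduce to echelon form.
The reduction yields 4 nonzero rows, so the rank is 4.
Since rank = 4 (the number of vectors), the set is linearly independent.

linearly independent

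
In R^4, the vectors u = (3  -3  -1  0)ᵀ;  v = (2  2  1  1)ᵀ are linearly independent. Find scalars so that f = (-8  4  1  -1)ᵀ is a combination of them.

Solve the system with u, v as columns and f as the right-hand side.
Row-reducing the augmented matrix gives the unique coefficients (a₁, a₂) = (-2, -1).

f = -2u - v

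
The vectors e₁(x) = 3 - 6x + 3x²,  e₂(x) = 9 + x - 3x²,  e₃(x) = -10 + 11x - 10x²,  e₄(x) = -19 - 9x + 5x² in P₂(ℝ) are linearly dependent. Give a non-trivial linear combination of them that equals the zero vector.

Write each element as a vector in ℝ³ using {1, x, x²}.
Row-reduce the matrix with e₁, e₂, e₃, e₄ as columns; the null space gives the coefficients.
One solution (up to scaling) is (3, -2, 1, -1).

3e₁ - 2e₂ + e₃ - e₄ = 0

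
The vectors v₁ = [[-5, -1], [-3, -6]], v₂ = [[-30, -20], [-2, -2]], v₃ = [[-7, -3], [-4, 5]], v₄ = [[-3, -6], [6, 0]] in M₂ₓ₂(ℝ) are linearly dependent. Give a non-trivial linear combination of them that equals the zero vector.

Take coordinates with respect to {E₁₁, E₁₂, E₂₁, E₂₂}.
Row-reduce the matrix with v₁, v₂, v₃, v₄ as columns; the null space gives the coefficients.
A generator of the null space is (2, -1, 2, 2).

2v₁ - v₂ + 2v₃ + 2v₄ = 0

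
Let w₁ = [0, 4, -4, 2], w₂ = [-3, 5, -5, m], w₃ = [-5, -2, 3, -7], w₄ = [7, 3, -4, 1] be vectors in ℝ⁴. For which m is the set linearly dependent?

m = 49/4

Place the vectors as rows of a 4×4 matrix; dependence ⇔ determinant zero.
Expanding, det = 8*m - 98.
Setting this to zero gives m = 49/4.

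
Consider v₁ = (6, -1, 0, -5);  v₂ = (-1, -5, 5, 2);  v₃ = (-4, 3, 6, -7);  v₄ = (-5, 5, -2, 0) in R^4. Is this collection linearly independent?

The matrix [v₁|v₂|v₃|v₄] has determinant 208.
A nonzero determinant means the columns are linearly independent.

linearly independent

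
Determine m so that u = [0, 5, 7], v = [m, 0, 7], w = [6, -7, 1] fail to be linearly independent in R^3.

m = 35/9

The vectors are dependent exactly when the determinant of the matrix with rows u, v, w vanishes.
Expanding, det = 210 - 54*m.
Solving 210 - 54*m = 0 yields m = 35/9.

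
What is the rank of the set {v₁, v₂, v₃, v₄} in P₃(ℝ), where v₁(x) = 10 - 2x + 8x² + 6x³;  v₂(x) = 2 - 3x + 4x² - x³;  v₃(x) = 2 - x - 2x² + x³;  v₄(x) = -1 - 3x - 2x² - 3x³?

Represent each element by its coordinate vector in ℝ⁴.
Put the 4×4 matrix [v₁|v₂|v₃|v₄] into echelon form.
Reduction leaves 3 leading entries, giving rank 3.

rank 3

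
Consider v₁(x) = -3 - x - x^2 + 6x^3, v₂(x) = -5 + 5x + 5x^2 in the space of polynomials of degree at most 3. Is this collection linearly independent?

linearly independent

Write each element as a coordinate vector in ℝ⁴ using {1, x, …, x^3}.
Row-reduce the matrix whose columns are v₁, v₂.
The reduction yields 2 nonzero rows, so the rank is 2.
Since rank = 2 (the number of vectors), the set is linearly independent.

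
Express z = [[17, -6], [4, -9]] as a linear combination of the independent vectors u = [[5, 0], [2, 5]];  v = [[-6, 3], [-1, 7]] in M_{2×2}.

Work in coordinates with respect to the standard basis {E₁₁, E₁₂, E₂₁, E₂₂}.
Write z = c₁u + c₂v and equate components.
Back-substitution yields (c₁, c₂) = (1, -2).

z = u - 2v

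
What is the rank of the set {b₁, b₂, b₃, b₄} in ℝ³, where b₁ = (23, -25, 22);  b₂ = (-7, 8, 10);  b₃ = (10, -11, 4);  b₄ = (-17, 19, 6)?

Form the matrix with b₁, b₂, b₃, b₄ as columns and reduce.
There are 2 pivot columns, so rank = 2.
(With 4 elements in a 3-dimensional space the rank is at most 3.)

rank 2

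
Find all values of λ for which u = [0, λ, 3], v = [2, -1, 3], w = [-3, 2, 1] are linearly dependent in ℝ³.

λ = 3/11

The set is linearly dependent precisely when det[u; v; w] = 0.
The determinant works out to 3 - 11*λ.
Setting this to zero gives λ = 3/11.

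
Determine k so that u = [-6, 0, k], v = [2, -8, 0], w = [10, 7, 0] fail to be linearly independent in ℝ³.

The vectors are dependent exactly when the determinant of the matrix with rows u, v, w vanishes.
The determinant works out to 94*k.
This vanishes exactly when k = 0.

k = 0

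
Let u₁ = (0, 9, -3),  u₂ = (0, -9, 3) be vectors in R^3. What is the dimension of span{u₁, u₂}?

Row-reduce the 2×3 matrix with these as rows.
Reduction leaves 1 leading entry, giving rank 1.

dim = 1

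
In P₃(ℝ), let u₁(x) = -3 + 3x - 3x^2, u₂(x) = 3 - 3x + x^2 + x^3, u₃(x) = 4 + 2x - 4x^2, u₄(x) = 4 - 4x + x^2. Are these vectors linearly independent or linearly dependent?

Take coordinates with respect to the standard basis {1, x, …, x^3}.
Row-reduce the matrix whose columns are u₁, u₂, u₃, u₄.
The reduction yields 4 nonzero rows, so the rank is 4.
Since rank = 4 (the number of vectors), the set is linearly independent.

linearly independent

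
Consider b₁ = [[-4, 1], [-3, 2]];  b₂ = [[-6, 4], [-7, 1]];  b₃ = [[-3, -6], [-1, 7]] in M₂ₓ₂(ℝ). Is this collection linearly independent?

Take coordinates with respect to the standard basis {E₁₁, E₁₂, E₂₁, E₂₂}.
Row-reduce the matrix whose columns are b₁, b₂, b₃.
The reduction yields 3 nonzero rows, so the rank is 3.
Since rank = 3 (the number of vectors), the set is linearly independent.

linearly independent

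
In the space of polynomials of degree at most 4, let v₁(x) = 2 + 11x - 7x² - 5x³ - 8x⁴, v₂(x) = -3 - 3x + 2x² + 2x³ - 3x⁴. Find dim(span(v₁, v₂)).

Pass to coordinate vectors with respect to the basis {1, x, …, x⁴}.
Put the 5×2 matrix [v₁|v₂] into echelon form.
Reduction leaves 2 leading entries, giving rank 2.

2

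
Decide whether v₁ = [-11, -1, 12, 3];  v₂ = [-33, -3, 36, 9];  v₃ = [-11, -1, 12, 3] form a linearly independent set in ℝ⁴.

linearly dependent

Two of the vectors are equal, giving an immediate dependence.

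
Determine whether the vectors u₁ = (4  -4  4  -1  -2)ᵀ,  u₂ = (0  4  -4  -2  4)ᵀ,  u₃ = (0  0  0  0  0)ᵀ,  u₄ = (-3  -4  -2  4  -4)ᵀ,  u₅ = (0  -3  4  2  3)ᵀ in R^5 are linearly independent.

linearly dependent

One of the vectors is the zero vector, so the set is linearly dependent.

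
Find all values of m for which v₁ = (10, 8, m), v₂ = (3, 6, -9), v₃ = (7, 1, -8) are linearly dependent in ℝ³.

Dependence holds iff the 3×3 matrix [v₁ v₂ v₃] is singular.
Expanding, det = -39*m - 702.
Setting this to zero gives m = -18.

m = -18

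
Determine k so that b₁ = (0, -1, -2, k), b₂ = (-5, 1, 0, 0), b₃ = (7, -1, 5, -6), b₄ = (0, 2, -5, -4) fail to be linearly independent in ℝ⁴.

Dependence holds iff the 4×4 matrix [b₁ b₂ b₃ b₄] is singular.
The determinant works out to 354 - 60*k.
Solving 354 - 60*k = 0 yields k = 59/10.

k = 59/10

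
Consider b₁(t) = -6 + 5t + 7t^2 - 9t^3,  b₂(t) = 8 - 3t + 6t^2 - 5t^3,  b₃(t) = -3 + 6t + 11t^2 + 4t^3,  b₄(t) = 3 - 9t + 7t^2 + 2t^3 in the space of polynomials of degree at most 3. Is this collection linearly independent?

Take coordinates with respect to the standard basis {1, t, …, t^3}.
Place the vectors as rows of a 4×4 matrix and reduce to echelon form.
The reduction yields 4 nonzero rows, so the rank is 4.
Since rank = 4 (the number of vectors), the set is linearly independent.

linearly independent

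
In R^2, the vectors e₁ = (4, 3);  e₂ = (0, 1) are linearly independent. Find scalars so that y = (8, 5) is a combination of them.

y = 2e₁ - e₂

Write y = α₁e₁ + α₂e₂ and equate components.
Row-reducing the augmented matrix gives the unique coefficients (α₁, α₂) = (2, -1).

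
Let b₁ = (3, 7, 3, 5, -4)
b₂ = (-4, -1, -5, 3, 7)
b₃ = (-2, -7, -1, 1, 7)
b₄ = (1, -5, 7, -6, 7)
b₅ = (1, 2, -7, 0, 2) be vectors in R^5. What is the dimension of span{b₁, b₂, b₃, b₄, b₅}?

Put the 5×5 matrix [b₁|b₂|b₃|b₄|b₅] into echelon form.
There are 5 pivot columns, so rank = 5.

5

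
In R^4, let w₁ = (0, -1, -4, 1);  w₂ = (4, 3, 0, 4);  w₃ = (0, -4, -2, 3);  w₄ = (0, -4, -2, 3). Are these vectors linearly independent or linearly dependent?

linearly dependent

Two of the vectors are equal, giving an immediate dependence.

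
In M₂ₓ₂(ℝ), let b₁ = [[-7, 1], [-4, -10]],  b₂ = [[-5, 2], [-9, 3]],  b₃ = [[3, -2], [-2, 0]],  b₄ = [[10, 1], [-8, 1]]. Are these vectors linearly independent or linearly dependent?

Take coordinates with respect to the standard basis {E₁₁, E₁₂, E₂₁, E₂₂}.
Place the vectors as rows of a 4×4 matrix and reduce to echelon form.
The reduction yields 4 nonzero rows, so the rank is 4.
Since rank = 4 (the number of vectors), the set is linearly independent.

linearly independent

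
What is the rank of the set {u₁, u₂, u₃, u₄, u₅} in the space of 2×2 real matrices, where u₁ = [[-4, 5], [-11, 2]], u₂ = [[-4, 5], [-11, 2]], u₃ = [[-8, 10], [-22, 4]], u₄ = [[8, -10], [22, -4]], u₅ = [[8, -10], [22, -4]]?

Pass to coordinate vectors with respect to the basis {E₁₁, E₁₂, E₂₁, E₂₂}.
Put the 4×5 matrix [u₁|u₂|u₃|u₄|u₅] into echelon form.
The echelon form has 1 nonzero row, so the rank is 1.
(With 5 elements in a 4-dimensional space the rank is at most 4.)

1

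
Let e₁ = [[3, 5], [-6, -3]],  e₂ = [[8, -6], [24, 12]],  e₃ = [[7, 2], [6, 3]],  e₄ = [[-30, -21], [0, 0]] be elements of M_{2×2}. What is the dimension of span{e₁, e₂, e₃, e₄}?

Represent each element by its coordinate vector in ℝ⁴.
Put the 4×4 matrix [e₁|e₂|e₃|e₄] into echelon form.
Reduction leaves 2 leading entries, giving rank 2.

dim = 2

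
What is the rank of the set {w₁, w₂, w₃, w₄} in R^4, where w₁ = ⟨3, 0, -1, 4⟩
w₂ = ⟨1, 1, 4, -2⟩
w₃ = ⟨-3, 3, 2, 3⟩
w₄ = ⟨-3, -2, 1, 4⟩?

Apply Gaussian elimination to the matrix whose rows are w₁, w₂, w₃, w₄.
There are 4 pivot columns, so rank = 4.

rank 4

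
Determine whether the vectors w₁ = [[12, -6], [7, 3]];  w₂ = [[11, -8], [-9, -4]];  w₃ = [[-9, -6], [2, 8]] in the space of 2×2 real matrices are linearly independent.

Write each element as a coordinate vector in ℝ⁴ using {E₁₁, E₁₂, E₂₁, E₂₂}.
Row-reduce the matrix whose columns are w₁, w₂, w₃.
The reduction yields 3 nonzero rows, so the rank is 3.
Since rank = 3 (the number of vectors), the set is linearly independent.

linearly independent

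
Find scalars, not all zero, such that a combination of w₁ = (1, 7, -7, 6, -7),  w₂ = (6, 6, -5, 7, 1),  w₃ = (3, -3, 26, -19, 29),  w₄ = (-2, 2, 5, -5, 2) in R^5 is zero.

Set up α₁w₁ + … + α₄w₄ = 0 and solve the homogeneous system.
The free variable yields coefficients (3, -2, 1, -3) (any nonzero multiple also works).

3w₁ - 2w₂ + w₃ - 3w₄ = 0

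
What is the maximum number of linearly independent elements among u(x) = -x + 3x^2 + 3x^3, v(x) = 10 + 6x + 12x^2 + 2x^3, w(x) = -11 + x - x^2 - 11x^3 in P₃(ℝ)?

3

Use coordinates relative to {1, x, …, x^3}.
Form the matrix with u, v, w as columns and reduce.
There are 3 pivot columns, so rank = 3.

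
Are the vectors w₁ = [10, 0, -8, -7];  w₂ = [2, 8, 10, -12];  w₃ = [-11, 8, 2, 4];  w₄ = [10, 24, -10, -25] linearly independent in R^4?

linearly dependent

Place the vectors as rows of a 4×4 matrix and reduce to echelon form.
The reduction yields 3 nonzero rows, so the rank is 3.
Since rank 3 < 4, the set is linearly dependent.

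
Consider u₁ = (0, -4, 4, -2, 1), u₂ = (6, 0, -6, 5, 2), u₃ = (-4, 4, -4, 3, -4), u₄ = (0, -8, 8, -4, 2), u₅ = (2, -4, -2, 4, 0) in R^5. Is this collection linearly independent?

One vector is a scalar multiple of another, so the set is dependent.

linearly dependent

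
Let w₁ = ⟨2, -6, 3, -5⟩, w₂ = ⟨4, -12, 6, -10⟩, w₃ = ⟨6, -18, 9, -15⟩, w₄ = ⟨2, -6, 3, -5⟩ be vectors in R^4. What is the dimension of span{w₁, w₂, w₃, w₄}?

Put the 4×4 matrix [w₁|w₂|w₃|w₄] into echelon form.
There is 1 pivot column, so rank = 1.

dim = 1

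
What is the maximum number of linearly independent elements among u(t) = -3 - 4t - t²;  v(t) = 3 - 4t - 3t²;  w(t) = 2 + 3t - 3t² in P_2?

Represent each element by its coordinate vector in ℝ³.
Row-reduce the 3×3 matrix with these as rows.
Reduction leaves 3 leading entries, giving rank 3.

3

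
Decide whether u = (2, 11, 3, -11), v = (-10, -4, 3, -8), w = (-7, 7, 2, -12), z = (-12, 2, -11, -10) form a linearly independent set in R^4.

linearly independent

Form the 4×4 matrix with these as columns; its determinant is 6990.
A nonzero determinant means the columns are linearly independent.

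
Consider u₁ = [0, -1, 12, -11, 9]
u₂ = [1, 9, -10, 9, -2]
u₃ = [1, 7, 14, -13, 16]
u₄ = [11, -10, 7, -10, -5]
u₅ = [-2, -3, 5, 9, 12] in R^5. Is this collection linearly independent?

linearly dependent

Form the 5×5 matrix with these as columns; its determinant is 0.
A zero determinant means the columns are linearly dependent.
Indeed 2u₁ + u₂ - u₃ = 0.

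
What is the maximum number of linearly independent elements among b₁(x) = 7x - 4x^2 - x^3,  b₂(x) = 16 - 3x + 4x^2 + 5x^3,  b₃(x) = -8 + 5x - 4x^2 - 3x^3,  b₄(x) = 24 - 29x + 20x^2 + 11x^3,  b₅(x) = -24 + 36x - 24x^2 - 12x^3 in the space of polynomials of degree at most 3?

Represent each element by its coordinate vector in ℝ⁴.
Apply Gaussian elimination to the matrix whose rows are b₁, b₂, b₃, b₄, b₅.
There are 2 pivot columns, so rank = 2.
(With 5 elements in a 4-dimensional space the rank is at most 4.)

2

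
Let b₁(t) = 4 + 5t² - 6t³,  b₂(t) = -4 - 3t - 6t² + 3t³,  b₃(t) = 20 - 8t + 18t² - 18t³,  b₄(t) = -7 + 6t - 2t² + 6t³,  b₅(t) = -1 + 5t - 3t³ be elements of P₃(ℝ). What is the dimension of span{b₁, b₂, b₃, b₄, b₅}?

dim = 4

Represent each element by its coordinate vector in ℝ⁴.
Row-reduce the 5×4 matrix with these as rows.
The echelon form has 4 nonzero rows, so the rank is 4.
(With 5 elements in a 4-dimensional space the rank is at most 4.)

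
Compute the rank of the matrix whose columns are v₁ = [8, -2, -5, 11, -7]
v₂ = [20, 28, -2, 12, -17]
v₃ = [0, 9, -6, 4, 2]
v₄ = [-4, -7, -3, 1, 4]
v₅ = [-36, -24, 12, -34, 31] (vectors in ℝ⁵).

Form the matrix with v₁, v₂, v₃, v₄, v₅ as columns and reduce.
The echelon form has 3 nonzero rows, so the rank is 3.

3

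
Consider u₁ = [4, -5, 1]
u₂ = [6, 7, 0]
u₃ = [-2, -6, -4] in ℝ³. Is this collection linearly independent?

linearly independent

The matrix [u₁|u₂|u₃] has determinant -254.
A nonzero determinant means the columns are linearly independent.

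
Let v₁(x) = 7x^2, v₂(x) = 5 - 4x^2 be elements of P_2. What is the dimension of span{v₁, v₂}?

dim = 2

Pass to coordinate vectors with respect to the basis {1, x, x^2}.
Apply Gaussian elimination to the matrix whose rows are v₁, v₂.
There are 2 pivot columns, so rank = 2.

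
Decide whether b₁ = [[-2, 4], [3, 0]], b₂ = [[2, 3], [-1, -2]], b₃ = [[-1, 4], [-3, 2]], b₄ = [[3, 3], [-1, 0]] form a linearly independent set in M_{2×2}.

Write each element as a coordinate vector in ℝ⁴ using {E₁₁, E₁₂, E₂₁, E₂₂}.
Form the 4×4 matrix with these as columns; its determinant is 216.
A nonzero determinant means the columns are linearly independent.

linearly independent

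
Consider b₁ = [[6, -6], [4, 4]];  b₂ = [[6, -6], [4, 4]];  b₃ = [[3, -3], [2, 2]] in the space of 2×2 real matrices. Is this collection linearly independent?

Write each element as a coordinate vector in ℝ⁴ using {E₁₁, E₁₂, E₂₁, E₂₂}.
Row-reduce the matrix whose columns are b₁, b₂, b₃.
The reduction yields 1 nonzero row, so the rank is 1.
Since rank 1 < 3, the set is linearly dependent.

linearly dependent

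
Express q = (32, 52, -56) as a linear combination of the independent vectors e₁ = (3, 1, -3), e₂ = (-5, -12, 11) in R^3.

Write q = a₁e₁ + a₂e₂ and equate components.
The system has the unique solution (a₁, a₂) = (4, -4).

q = 4e₁ - 4e₂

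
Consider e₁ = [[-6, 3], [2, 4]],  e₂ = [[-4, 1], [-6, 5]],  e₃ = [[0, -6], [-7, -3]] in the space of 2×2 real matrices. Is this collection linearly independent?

linearly independent

Take coordinates with respect to the standard basis {E₁₁, E₁₂, E₂₁, E₂₂}.
Place the vectors as rows of a 3×4 matrix and reduce to echelon form.
The reduction yields 3 nonzero rows, so the rank is 3.
Since rank = 3 (the number of vectors), the set is linearly independent.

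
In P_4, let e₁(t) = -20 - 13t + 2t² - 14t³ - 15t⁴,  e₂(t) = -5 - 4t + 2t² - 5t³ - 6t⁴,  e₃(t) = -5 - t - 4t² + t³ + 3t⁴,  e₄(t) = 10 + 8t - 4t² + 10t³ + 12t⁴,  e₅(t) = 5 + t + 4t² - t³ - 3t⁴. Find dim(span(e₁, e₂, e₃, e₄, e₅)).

2

Represent each element by its coordinate vector in ℝ⁵.
Row-reduce the 5×5 matrix with these as rows.
The echelon form has 2 nonzero rows, so the rank is 2.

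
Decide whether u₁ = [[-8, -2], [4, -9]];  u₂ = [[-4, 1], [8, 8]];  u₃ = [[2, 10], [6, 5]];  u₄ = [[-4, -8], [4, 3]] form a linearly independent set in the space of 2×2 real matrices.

Write each element as a coordinate vector in ℝ⁴ using {E₁₁, E₁₂, E₂₁, E₂₂}.
Place the vectors as rows of a 4×4 matrix and reduce to echelon form.
The reduction yields 4 nonzero rows, so the rank is 4.
Since rank = 4 (the number of vectors), the set is linearly independent.

linearly independent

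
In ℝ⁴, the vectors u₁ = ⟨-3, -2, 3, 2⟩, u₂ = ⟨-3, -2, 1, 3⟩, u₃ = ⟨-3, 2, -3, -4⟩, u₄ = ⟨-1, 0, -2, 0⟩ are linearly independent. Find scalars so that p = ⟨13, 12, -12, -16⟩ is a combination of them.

p = -3u₁ - 2u₂ + u₃ - u₄

Solve the system with u₁, u₂, u₃, u₄ as columns and p as the right-hand side.
Back-substitution yields (c₁, …, c₄) = (-3, -2, 1, -1).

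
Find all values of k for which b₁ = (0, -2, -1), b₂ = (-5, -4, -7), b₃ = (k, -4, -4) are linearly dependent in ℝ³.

Place the vectors as rows of a 3×3 matrix; dependence ⇔ determinant zero.
Cofactor expansion gives det = 10*k + 20.
Setting this to zero gives k = -2.

k = -2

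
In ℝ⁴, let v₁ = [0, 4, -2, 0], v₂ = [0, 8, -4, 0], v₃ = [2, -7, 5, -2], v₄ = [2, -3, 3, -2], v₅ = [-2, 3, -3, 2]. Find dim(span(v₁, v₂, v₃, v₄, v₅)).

2

Row-reduce the 5×4 matrix with these as rows.
Exactly 2 pivots survive; hence the rank is 2.
(With 5 elements in a 4-dimensional space the rank is at most 4.)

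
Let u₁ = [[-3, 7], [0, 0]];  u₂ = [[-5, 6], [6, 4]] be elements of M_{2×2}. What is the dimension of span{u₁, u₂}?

Represent each element by its coordinate vector in ℝ⁴.
Put the 4×2 matrix [u₁|u₂] into echelon form.
Exactly 2 pivots survive; hence the rank is 2.

dim = 2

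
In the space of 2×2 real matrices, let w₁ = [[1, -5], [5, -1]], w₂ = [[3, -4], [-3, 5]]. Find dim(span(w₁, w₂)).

2

Use coordinates relative to {E₁₁, E₁₂, E₂₁, E₂₂}.
Apply Gaussian elimination to the matrix whose rows are w₁, w₂.
Reduction leaves 2 leading entries, giving rank 2.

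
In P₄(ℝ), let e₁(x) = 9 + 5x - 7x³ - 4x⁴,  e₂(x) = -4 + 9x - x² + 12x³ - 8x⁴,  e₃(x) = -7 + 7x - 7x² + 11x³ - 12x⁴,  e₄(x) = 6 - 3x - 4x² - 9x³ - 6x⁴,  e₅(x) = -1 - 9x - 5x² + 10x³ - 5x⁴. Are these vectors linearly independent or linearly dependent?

Write each element as a coordinate vector in ℝ⁵ using {1, x, …, x⁴}.
Place the vectors as rows of a 5×5 matrix and reduce to echelon form.
The reduction yields 5 nonzero rows, so the rank is 5.
Since rank = 5 (the number of vectors), the set is linearly independent.

linearly independent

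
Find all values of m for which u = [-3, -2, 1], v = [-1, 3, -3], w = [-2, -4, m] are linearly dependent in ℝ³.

Dependence holds iff the 3×3 matrix [u v w] is singular.
The determinant works out to 34 - 11*m.
This vanishes exactly when m = 34/11.

m = 34/11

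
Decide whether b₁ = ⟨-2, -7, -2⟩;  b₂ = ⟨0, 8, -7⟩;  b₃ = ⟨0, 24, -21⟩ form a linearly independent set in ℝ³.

linearly dependent

One vector is a scalar multiple of another, so the set is dependent.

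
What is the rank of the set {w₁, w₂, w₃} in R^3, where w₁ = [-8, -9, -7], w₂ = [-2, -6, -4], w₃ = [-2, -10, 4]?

3

Row-reduce the 3×3 matrix with these as rows.
There are 3 pivot columns, so rank = 3.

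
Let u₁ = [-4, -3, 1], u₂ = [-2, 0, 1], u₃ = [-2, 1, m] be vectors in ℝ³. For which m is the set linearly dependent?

Dependence holds iff the 3×3 matrix [u₁ u₂ u₃] is singular.
The determinant works out to 8 - 6*m.
This vanishes exactly when m = 4/3.

m = 4/3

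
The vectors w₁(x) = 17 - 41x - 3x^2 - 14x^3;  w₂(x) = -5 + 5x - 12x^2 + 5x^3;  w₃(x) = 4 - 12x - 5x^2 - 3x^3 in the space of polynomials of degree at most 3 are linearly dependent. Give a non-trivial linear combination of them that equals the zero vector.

Pass to coordinate vectors relative to the basis {1, x, …, x^3}.
Row-reduce the matrix with w₁, w₂, w₃ as columns; the null space gives the coefficients.
The free variable yields coefficients (1, 1, -3) (any nonzero multiple also works).

w₁ + w₂ - 3w₃ = 0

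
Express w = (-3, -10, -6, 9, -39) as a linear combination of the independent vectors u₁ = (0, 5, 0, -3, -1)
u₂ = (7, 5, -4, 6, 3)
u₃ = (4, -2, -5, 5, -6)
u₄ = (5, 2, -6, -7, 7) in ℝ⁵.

w = 2u₁ - 2u₂ + 4u₃ - u₄

Write w = a₁u₁ + … + a₄u₄ and equate components.
Row-reducing the augmented matrix gives the unique coefficients (a₁, …, a₄) = (2, -2, 4, -1).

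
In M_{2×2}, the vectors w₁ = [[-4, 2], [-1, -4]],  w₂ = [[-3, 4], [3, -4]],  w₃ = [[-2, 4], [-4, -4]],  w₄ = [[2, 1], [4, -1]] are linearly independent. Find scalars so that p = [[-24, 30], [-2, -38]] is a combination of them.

Take coordinate vectors relative to {E₁₁, E₁₂, E₂₁, E₂₂}.
Since w₁, w₂, w₃, w₄ are independent, the coefficients expressing p are uniquely determined by a linear system.
Back-substitution yields (c₁, …, c₄) = (4, 2, 3, 2).

p = 4w₁ + 2w₂ + 3w₃ + 2w₄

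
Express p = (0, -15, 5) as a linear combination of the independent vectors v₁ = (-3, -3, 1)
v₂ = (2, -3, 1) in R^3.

p = 2v₁ + 3v₂

Write p = c₁v₁ + c₂v₂ and equate components.
The system has the unique solution (c₁, c₂) = (2, 3).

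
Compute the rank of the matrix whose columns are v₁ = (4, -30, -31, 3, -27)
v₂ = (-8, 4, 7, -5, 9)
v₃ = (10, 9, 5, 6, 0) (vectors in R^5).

Put the 5×3 matrix [v₁|v₂|v₃] into echelon form.
The echelon form has 2 nonzero rows, so the rank is 2.

rank 2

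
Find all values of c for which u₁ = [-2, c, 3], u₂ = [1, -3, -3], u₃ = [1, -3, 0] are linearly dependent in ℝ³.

c = 6

The set is linearly dependent precisely when det[u₁; u₂; u₃] = 0.
The determinant works out to 18 - 3*c.
Solving 18 - 3*c = 0 yields c = 6.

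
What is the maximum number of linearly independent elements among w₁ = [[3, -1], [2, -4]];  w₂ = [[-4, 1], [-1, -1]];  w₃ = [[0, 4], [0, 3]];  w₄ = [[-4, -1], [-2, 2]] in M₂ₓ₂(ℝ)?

4

Pass to coordinate vectors with respect to the basis {E₁₁, E₁₂, E₂₁, E₂₂}.
Apply Gaussian elimination to the matrix whose rows are w₁, w₂, w₃, w₄.
Reduction leaves 4 leading entries, giving rank 4.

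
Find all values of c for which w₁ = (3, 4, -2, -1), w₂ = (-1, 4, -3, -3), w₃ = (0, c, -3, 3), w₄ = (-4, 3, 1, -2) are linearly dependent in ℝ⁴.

c = -57/4

Dependence holds iff the 4×4 matrix [w₁ w₂ w₃ w₄] is singular.
Expanding, det = -20*c - 285.
This vanishes exactly when c = -57/4.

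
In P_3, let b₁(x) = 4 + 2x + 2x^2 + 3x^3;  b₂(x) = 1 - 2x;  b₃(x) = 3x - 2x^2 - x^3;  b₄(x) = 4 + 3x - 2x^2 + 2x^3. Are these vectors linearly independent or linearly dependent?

Take coordinates with respect to the standard basis {1, x, …, x^3}.
Form the 4×4 matrix with these as columns; its determinant is 46.
A nonzero determinant means the columns are linearly independent.

linearly independent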